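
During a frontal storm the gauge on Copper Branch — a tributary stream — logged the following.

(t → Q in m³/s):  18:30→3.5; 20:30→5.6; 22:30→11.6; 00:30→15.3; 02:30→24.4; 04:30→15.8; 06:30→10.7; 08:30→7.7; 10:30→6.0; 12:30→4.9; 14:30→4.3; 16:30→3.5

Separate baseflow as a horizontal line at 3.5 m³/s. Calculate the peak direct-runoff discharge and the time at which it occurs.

Subtracting baseflow gives direct-runoff ordinates: 0.0, 2.1, 8.1, 11.8, 20.9, 12.3, 7.2, 4.2, 2.5, 1.4, 0.8, 0.0 m³/s.
The maximum is 20.9 m³/s, occurring at the reading for t = 02:30.

Q_p = 20.9 m³/s at t = 02:30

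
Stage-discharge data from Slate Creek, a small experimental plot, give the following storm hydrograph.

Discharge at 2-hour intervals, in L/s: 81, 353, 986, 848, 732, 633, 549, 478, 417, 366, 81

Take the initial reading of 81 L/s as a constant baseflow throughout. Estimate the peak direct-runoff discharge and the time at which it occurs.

Q_p = 905.0 L/s at t = 4 h

Subtracting baseflow gives direct-runoff ordinates: 0.0, 272.0, 905.0, 767.0, 651.0, 552.0, 468.0, 397.0, 336.0, 285.0, 0.0 L/s.
The maximum is 905.0 L/s, occurring at the reading for t = 4 h.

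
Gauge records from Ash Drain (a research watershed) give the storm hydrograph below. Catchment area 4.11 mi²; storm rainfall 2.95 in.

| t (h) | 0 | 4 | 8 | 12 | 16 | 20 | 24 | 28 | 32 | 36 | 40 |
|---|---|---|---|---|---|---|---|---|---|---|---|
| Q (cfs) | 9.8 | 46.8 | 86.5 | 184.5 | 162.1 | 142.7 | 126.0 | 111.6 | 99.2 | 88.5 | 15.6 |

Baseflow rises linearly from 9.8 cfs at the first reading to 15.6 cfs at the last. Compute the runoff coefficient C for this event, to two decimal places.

ΣQ_DR = 933.6 cfs; V = ΣQ_DR·Δt = 1.344 × 10^7 ft³.
Runoff depth d = V / A = 1.408 in.
C = d / P = 1.408 / 2.95 = 0.48.

C ≈ 0.48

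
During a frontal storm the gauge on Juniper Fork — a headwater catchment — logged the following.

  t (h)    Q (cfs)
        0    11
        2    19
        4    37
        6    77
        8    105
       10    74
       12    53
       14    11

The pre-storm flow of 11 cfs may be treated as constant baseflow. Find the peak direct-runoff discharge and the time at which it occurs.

Subtracting baseflow gives direct-runoff ordinates: 0.0, 8.0, 26.0, 66.0, 94.0, 63.0, 42.0, 0.0 cfs.
The maximum is 94.0 cfs, occurring at the reading for t = 8 h.

Q_p = 94.0 cfs at t = 8 h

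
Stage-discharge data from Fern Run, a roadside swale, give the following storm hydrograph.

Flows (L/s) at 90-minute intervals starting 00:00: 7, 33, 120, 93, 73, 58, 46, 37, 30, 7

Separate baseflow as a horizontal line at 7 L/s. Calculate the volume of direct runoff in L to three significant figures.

Direct-runoff ordinates (Q − Q_b): 0.0, 26.0, 113.0, 86.0, 66.0, 51.0, 39.0, 30.0, 23.0, 0.0 L/s.
ΣQ_DR = 434.0 L/s.
With Δt = 1.5 h = 5400 s, V = ΣQ_DR · Δt = 434.0 × 5400 = 2.34 × 10^6 L.

V ≈ 2.34 × 10^6 L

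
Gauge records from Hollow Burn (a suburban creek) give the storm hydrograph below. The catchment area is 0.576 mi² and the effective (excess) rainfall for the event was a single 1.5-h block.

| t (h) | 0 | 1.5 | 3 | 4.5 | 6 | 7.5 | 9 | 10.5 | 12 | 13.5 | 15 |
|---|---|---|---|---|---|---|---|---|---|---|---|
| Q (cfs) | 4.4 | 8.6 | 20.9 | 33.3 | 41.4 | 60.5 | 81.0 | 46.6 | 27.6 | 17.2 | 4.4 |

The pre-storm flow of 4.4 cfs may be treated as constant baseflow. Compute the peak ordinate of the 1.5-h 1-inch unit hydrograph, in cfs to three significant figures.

U_p ≈ 63.8 cfs

Direct runoff: 0.0, 4.2, 16.5, 28.9, 37.0, 56.1, 76.6, 42.2, 23.2, 12.8, 0.0 cfs; ΣQ_DR = 297.5 cfs, peak = 76.6 cfs.
Runoff depth d = ΣQ_DR·Δt / A = 297.5 × 5400 / (0.576 mi²) = 1.201 in.
The 1-inch UH is the DRH scaled by (1 in)/d, so U_p = 76.6 × 1/1.201 = 63.8 cfs.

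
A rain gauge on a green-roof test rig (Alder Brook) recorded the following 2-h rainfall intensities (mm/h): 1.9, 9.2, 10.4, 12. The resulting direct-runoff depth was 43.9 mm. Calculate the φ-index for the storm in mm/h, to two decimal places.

Only the 3 blocks with intensity above φ contribute runoff: 9.2, 10.4, 12 mm/h.
Σ(I−φ)·Δt = d  ⇒  (9.2+10.4+12 − 3φ)·2 = 43.9
φ = (31.60 − 43.9/2) / 3 = 3.22 mm/h.

φ ≈ 3.22 mm/h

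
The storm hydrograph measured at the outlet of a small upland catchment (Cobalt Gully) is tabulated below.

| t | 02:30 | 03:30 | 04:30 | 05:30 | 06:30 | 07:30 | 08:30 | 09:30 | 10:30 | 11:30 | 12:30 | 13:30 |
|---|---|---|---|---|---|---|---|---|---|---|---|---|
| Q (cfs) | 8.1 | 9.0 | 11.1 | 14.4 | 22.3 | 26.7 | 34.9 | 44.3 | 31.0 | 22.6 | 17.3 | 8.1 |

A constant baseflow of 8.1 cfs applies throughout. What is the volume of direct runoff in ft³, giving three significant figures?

V ≈ 5.49 × 10^5 ft³

Direct-runoff ordinates (Q − Q_b): 0.0, 0.9, 3.0, 6.3, 14.2, 18.6, 26.8, 36.2, 22.9, 14.5, 9.2, 0.0 cfs.
ΣQ_DR = 152.6 cfs.
With Δt = 1 h = 3600 s, V = ΣQ_DR · Δt = 152.6 × 3600 = 5.49 × 10^5 ft³.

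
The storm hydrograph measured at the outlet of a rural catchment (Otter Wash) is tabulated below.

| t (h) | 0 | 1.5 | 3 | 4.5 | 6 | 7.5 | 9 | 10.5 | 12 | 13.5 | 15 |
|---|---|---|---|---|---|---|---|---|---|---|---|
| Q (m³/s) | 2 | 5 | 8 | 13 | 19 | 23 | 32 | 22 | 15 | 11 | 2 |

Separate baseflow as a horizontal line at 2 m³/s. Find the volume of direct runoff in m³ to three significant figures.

Direct-runoff ordinates (Q − Q_b): 0.0, 3.0, 6.0, 11.0, 17.0, 21.0, 30.0, 20.0, 13.0, 9.0, 0.0 m³/s.
ΣQ_DR = 130.0 m³/s.
With Δt = 1.5 h = 5400 s, V = ΣQ_DR · Δt = 130.0 × 5400 = 7.02 × 10^5 m³.

V ≈ 7.02 × 10^5 m³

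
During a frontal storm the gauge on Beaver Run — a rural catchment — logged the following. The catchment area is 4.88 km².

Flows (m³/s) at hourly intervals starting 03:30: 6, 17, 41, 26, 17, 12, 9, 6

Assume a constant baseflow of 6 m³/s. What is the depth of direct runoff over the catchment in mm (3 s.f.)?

Direct runoff: 0.0, 11.0, 35.0, 20.0, 11.0, 6.0, 3.0, 0.0 m³/s; ΣQ_DR = 86.00 m³/s.
V = ΣQ_DR · Δt = 86.00 × 3600 s = 3.096 × 10^5 m³.
Over A = 4.88 km², depth = V / A = 63.4 mm.

d ≈ 63.4 mm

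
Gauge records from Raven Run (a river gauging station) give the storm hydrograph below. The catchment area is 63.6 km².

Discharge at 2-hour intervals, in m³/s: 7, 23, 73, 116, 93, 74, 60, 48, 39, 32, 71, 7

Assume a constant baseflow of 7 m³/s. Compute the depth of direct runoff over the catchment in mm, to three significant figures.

Direct runoff: 0.0, 16.0, 66.0, 109.0, 86.0, 67.0, 53.0, 41.0, 32.0, 25.0, 64.0, 0.0 m³/s; ΣQ_DR = 559.0 m³/s.
V = ΣQ_DR · Δt = 559.0 × 7200 s = 4.025 × 10^6 m³.
Over A = 63.6 km², depth = V / A = 63.3 mm.

d ≈ 63.3 mm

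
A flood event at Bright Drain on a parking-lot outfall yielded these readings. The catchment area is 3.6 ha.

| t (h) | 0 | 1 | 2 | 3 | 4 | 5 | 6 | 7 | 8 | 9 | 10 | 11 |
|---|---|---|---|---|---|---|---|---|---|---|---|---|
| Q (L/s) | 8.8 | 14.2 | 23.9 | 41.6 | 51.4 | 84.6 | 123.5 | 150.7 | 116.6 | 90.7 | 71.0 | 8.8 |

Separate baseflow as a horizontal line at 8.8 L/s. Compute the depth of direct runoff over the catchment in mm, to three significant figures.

d ≈ 68.0 mm

Direct runoff: 0.0, 5.4, 15.1, 32.8, 42.6, 75.8, 114.7, 141.9, 107.8, 81.9, 62.2, 0.0 L/s; ΣQ_DR = 680.2 L/s.
V = ΣQ_DR · Δt = 680.2 × 3600 s = 2.449 × 10^6 L.
Over A = 3.6 ha, depth = V / A = 68.0 mm.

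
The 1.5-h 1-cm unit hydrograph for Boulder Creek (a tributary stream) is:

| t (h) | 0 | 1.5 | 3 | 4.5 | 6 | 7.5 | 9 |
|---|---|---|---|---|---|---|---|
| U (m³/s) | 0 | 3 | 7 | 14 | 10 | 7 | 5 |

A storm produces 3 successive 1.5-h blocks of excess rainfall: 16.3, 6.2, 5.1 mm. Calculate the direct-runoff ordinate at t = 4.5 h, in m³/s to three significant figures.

By discrete convolution, Q_j = Σ (P_i / 10 mm) · U_{j−i}.
At t = 4.5 h (j=3): Q = (16.3/10)·14 + (6.2/10)·7 + (5.1/10)·3 = 28.7 m³/s.

Q ≈ 28.7 m³/s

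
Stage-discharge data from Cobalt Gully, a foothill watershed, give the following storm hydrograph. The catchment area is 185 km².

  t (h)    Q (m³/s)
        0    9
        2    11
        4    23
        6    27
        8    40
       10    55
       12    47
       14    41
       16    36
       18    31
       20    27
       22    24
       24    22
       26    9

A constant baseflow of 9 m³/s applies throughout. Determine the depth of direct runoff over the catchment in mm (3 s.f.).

d ≈ 10.7 mm

Direct runoff: 0.0, 2.0, 14.0, 18.0, 31.0, 46.0, 38.0, 32.0, 27.0, 22.0, 18.0, 15.0, 13.0, 0.0 m³/s; ΣQ_DR = 276.0 m³/s.
V = ΣQ_DR · Δt = 276.0 × 7200 s = 1.987 × 10^6 m³.
Over A = 185 km², depth = V / A = 10.7 mm.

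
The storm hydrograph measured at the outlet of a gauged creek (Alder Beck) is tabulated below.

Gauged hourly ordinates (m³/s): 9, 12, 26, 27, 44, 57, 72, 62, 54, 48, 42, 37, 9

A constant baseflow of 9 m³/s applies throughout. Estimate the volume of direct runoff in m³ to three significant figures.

V ≈ 1.38 × 10^6 m³

Direct-runoff ordinates (Q − Q_b): 0.0, 3.0, 17.0, 18.0, 35.0, 48.0, 63.0, 53.0, 45.0, 39.0, 33.0, 28.0, 0.0 m³/s.
ΣQ_DR = 382.0 m³/s.
With Δt = 1 h = 3600 s, V = ΣQ_DR · Δt = 382.0 × 3600 = 1.38 × 10^6 m³.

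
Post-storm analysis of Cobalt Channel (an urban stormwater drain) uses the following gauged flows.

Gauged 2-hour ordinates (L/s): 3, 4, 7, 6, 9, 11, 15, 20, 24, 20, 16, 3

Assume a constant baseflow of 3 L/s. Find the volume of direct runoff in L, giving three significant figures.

V ≈ 7.34 × 10^5 L

Direct-runoff ordinates (Q − Q_b): 0.0, 1.0, 4.0, 3.0, 6.0, 8.0, 12.0, 17.0, 21.0, 17.0, 13.0, 0.0 L/s.
ΣQ_DR = 102.0 L/s.
With Δt = 2 h = 7200 s, V = ΣQ_DR · Δt = 102.0 × 7200 = 7.34 × 10^5 L.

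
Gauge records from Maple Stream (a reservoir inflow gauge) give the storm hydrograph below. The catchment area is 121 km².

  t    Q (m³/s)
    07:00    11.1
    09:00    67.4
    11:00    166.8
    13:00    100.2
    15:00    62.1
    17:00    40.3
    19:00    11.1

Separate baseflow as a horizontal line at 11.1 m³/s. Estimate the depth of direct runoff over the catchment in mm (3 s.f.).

d ≈ 22.7 mm

Direct runoff: 0.0, 56.3, 155.7, 89.1, 51.0, 29.2, 0.0 m³/s; ΣQ_DR = 381.3 m³/s.
V = ΣQ_DR · Δt = 381.3 × 7200 s = 2.745 × 10^6 m³.
Over A = 121 km², depth = V / A = 22.7 mm.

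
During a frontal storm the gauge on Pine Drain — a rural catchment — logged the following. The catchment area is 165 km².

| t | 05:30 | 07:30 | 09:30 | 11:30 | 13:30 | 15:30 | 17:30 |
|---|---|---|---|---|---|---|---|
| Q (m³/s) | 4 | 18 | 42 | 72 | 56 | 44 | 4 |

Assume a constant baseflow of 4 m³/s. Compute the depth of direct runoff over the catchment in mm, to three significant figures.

Direct runoff: 0.0, 14.0, 38.0, 68.0, 52.0, 40.0, 0.0 m³/s; ΣQ_DR = 212.0 m³/s.
V = ΣQ_DR · Δt = 212.0 × 7200 s = 1.526 × 10^6 m³.
Over A = 165 km², depth = V / A = 9.25 mm.

d ≈ 9.25 mm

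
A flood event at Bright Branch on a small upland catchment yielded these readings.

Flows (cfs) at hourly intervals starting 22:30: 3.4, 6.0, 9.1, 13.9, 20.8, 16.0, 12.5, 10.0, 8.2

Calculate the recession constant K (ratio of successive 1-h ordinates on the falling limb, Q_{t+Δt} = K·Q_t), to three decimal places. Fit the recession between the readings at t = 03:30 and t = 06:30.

K ≈ 0.800

Using the recession-limb readings at t = 03:30 and t = 06:30: Q falls from 16.0 to 8.2 cfs over 3 intervals.
K = (Q₂/Q₁)^(1/3) = (8.2/16.0)^(1/3) = 0.800.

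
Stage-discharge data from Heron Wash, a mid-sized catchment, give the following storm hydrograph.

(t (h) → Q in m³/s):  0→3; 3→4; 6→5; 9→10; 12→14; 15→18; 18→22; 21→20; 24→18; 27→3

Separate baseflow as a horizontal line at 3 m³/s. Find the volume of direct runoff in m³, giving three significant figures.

Direct-runoff ordinates (Q − Q_b): 0.0, 1.0, 2.0, 7.0, 11.0, 15.0, 19.0, 17.0, 15.0, 0.0 m³/s.
ΣQ_DR = 87.00 m³/s.
With Δt = 3 h = 10800 s, V = ΣQ_DR · Δt = 87.00 × 10800 = 9.40 × 10^5 m³.

V ≈ 9.40 × 10^5 m³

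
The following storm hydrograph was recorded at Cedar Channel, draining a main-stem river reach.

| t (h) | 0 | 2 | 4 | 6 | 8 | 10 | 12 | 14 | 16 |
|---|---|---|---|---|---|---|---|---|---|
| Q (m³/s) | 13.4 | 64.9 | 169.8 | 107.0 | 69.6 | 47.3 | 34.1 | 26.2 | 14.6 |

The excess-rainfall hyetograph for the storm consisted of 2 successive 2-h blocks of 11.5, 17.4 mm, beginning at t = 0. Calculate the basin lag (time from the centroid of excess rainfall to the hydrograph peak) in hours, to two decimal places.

Centroid of excess rainfall: t_c = Σ P_i·t̄_i / ΣP_i = 2.2042 h (block centres at 1, 3 h).
Hydrograph peak occurs at t = 4 h, so basin lag t_L = 4 − 2.2042 = 1.80 h.

t_L ≈ 1.80 h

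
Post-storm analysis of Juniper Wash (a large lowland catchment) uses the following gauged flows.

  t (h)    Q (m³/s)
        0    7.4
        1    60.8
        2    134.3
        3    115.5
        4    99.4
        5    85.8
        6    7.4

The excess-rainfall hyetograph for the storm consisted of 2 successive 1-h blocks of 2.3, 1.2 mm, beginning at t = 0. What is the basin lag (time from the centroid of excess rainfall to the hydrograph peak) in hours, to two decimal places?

t_L ≈ 1.16 h

Centroid of excess rainfall: t_c = Σ P_i·t̄_i / ΣP_i = 0.8429 h (block centres at 0.5, 1.5 h).
Hydrograph peak occurs at t = 2 h, so basin lag t_L = 2 − 0.8429 = 1.16 h.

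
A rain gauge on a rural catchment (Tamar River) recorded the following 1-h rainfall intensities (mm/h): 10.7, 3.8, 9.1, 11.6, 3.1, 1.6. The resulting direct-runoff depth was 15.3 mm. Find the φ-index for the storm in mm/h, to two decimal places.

φ ≈ 5.37 mm/h

Only the 3 blocks with intensity above φ contribute runoff: 10.7, 9.1, 11.6 mm/h.
Σ(I−φ)·Δt = d  ⇒  (10.7+9.1+11.6 − 3φ)·1 = 15.3
φ = (31.40 − 15.3/1) / 3 = 5.37 mm/h.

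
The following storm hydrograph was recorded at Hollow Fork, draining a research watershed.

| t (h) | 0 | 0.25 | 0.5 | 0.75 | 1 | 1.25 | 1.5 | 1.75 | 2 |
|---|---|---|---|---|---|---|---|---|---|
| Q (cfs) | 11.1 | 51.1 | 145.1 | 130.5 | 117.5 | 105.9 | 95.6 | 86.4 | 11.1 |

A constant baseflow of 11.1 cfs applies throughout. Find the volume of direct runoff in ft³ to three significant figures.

Direct-runoff ordinates (Q − Q_b): 0.0, 40.0, 134.0, 119.4, 106.4, 94.8, 84.5, 75.3, 0.0 cfs.
ΣQ_DR = 654.4 cfs.
With Δt = 0.25 h = 900 s, V = ΣQ_DR · Δt = 654.4 × 900 = 5.89 × 10^5 ft³.

V ≈ 5.89 × 10^5 ft³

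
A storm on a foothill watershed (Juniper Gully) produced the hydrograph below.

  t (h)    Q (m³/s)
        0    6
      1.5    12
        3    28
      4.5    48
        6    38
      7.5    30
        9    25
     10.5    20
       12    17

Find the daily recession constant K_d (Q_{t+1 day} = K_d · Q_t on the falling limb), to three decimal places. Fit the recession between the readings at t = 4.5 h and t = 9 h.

Between t = 4.5 h and t = 9 h the flow falls from 48 to 25 m³/s over 3×1.5 h = 4.5 h.
Per-interval ratio K = (25/48)^(1/3) = 0.8046; K_d = K^(24/1.5) = 0.031.

K_d ≈ 0.031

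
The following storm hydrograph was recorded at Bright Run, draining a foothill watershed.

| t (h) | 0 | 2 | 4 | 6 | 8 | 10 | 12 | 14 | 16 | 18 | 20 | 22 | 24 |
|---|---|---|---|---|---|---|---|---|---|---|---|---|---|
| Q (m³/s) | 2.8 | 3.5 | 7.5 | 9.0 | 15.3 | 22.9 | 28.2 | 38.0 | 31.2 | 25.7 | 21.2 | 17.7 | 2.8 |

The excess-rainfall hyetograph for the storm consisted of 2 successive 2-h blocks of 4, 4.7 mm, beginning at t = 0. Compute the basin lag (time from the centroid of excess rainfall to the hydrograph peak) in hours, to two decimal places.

Centroid of excess rainfall: t_c = Σ P_i·t̄_i / ΣP_i = 2.0805 h (block centres at 1, 3 h).
Hydrograph peak occurs at t = 14 h, so basin lag t_L = 14 − 2.0805 = 11.92 h.

t_L ≈ 11.92 h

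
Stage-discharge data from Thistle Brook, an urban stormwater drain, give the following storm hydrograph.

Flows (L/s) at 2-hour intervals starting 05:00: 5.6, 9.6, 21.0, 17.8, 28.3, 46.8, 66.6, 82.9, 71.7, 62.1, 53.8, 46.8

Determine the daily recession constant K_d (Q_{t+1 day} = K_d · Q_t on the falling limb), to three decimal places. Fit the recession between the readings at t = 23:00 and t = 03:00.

Between t = 23:00 and t = 03:00 the flow falls from 62.1 to 46.8 L/s over 2×2 h = 4 h.
Per-interval ratio K = (46.8/62.1)^(1/2) = 0.8681; K_d = K^(24/2) = 0.183.

K_d ≈ 0.183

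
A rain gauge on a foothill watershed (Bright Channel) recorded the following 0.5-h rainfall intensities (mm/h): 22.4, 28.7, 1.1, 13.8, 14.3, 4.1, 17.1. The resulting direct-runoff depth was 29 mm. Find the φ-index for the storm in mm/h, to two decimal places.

φ ≈ 7.66 mm/h

Only the 5 blocks with intensity above φ contribute runoff: 22.4, 28.7, 13.8, 14.3, 17.1 mm/h.
Σ(I−φ)·Δt = d  ⇒  (22.4+28.7+13.8+14.3+17.1 − 5φ)·0.5 = 29
φ = (96.30 − 29/0.5) / 5 = 7.66 mm/h.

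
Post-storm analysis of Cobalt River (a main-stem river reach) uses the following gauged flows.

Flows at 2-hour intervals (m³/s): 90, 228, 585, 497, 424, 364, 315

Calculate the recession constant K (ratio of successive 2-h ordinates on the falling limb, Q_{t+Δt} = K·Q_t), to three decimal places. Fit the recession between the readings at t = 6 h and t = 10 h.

K ≈ 0.856

Using the recession-limb readings at t = 6 h and t = 10 h: Q falls from 497 to 364 m³/s over 2 intervals.
K = (Q₂/Q₁)^(1/2) = (364/497)^(1/2) = 0.856.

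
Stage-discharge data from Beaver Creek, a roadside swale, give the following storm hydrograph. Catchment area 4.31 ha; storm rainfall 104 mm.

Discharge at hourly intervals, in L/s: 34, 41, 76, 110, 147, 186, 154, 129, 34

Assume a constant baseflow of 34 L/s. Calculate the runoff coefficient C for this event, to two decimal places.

ΣQ_DR = 605.0 L/s; V = ΣQ_DR·Δt = 2.178 × 10^6 L.
Runoff depth d = V / A = 50.53 mm.
C = d / P = 50.53 / 104 = 0.49.

C ≈ 0.49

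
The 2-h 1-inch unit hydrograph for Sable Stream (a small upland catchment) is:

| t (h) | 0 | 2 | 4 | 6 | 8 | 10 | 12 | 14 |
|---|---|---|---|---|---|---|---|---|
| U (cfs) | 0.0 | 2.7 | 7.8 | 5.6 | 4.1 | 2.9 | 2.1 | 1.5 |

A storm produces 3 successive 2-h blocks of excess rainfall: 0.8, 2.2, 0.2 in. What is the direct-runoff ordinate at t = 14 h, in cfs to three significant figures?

Q ≈ 6.40 cfs

By discrete convolution, Q_j = Σ (P_i / 1 in) · U_{j−i}.
At t = 14 h (j=7): Q = (0.8/1)·1.5 + (2.2/1)·2.1 + (0.2/1)·2.9 = 6.40 cfs.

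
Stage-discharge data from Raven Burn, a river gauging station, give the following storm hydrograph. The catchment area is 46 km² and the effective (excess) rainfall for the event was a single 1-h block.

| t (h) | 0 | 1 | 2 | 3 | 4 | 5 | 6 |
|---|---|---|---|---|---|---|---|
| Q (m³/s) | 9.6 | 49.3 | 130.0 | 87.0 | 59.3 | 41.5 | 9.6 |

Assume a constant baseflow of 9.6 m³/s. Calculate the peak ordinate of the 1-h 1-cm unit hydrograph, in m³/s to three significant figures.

Direct runoff: 0.0, 39.7, 120.4, 77.4, 49.7, 31.9, 0.0 m³/s; ΣQ_DR = 319.1 m³/s, peak = 120.4 m³/s.
Runoff depth d = ΣQ_DR·Δt / A = 319.1 × 3600 / (46 km²) = 24.97 mm.
The 1-cm UH is the DRH scaled by (10 mm)/d, so U_p = 120.4 × 10/24.97 = 48.2 m³/s.

U_p ≈ 48.2 m³/s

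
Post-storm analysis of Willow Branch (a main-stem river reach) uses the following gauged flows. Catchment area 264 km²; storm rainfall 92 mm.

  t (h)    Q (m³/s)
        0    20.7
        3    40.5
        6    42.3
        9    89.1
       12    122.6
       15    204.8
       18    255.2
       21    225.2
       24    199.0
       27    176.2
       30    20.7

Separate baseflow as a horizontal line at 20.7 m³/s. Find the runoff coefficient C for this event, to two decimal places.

C ≈ 0.52

ΣQ_DR = 1169 m³/s; V = ΣQ_DR·Δt = 1.262 × 10^7 m³.
Runoff depth d = V / A = 47.81 mm.
C = d / P = 47.81 / 92 = 0.52.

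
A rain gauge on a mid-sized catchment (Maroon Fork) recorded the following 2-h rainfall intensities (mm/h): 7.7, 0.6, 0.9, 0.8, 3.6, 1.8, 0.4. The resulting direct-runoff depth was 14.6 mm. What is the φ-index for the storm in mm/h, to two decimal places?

φ ≈ 2.00 mm/h

Only the 2 blocks with intensity above φ contribute runoff: 7.7, 3.6 mm/h.
Σ(I−φ)·Δt = d  ⇒  (7.7+3.6 − 2φ)·2 = 14.6
φ = (11.30 − 14.6/2) / 2 = 2.00 mm/h.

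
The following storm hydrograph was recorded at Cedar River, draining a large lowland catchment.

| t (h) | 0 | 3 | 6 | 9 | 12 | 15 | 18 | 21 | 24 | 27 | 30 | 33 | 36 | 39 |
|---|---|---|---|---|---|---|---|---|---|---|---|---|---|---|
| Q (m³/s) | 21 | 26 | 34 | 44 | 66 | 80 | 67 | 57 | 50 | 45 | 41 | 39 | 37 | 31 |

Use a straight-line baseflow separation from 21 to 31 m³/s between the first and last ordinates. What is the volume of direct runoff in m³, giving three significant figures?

Direct-runoff ordinates (Q − Q_b): 0.00, 4.23, 11.46, 20.69, 41.92, 55.15, 41.38, 30.62, 22.85, 17.08, 12.31, 9.54, 6.77, 0.00 m³/s.
ΣQ_DR = 274.0 m³/s.
With Δt = 3 h = 10800 s, V = ΣQ_DR · Δt = 274.0 × 10800 = 2.96 × 10^6 m³.

V ≈ 2.96 × 10^6 m³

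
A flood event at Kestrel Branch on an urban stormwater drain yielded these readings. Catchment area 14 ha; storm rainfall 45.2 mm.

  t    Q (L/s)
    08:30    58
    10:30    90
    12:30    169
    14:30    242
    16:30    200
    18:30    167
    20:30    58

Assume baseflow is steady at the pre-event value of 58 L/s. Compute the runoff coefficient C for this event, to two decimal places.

ΣQ_DR = 578.0 L/s; V = ΣQ_DR·Δt = 4.162 × 10^6 L.
Runoff depth d = V / A = 29.73 mm.
C = d / P = 29.73 / 45.2 = 0.66.

C ≈ 0.66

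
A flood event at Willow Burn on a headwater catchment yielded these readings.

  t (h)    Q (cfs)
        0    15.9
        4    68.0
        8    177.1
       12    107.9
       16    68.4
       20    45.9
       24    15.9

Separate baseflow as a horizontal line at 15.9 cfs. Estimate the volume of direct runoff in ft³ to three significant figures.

V ≈ 5.58 × 10^6 ft³

Direct-runoff ordinates (Q − Q_b): 0.0, 52.1, 161.2, 92.0, 52.5, 30.0, 0.0 cfs.
ΣQ_DR = 387.8 cfs.
With Δt = 4 h = 14400 s, V = ΣQ_DR · Δt = 387.8 × 14400 = 5.58 × 10^6 ft³.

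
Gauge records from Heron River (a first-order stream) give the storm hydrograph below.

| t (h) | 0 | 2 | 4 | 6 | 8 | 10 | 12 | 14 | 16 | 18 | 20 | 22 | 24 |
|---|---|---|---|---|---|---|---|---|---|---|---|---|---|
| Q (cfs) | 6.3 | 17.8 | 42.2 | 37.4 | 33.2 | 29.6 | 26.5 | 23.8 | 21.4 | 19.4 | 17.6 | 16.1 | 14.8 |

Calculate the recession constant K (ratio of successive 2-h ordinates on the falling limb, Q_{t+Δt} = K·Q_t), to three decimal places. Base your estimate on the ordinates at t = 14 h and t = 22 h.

K ≈ 0.907

Using the recession-limb readings at t = 14 h and t = 22 h: Q falls from 23.8 to 16.1 cfs over 4 intervals.
K = (Q₂/Q₁)^(1/4) = (16.1/23.8)^(1/4) = 0.907.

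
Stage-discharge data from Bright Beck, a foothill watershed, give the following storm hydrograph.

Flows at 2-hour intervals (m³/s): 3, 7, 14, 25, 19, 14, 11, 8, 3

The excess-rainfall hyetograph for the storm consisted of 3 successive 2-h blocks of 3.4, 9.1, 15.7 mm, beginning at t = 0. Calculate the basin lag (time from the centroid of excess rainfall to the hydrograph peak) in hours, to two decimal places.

Centroid of excess rainfall: t_c = Σ P_i·t̄_i / ΣP_i = 3.8723 h (block centres at 1, 3, 5 h).
Hydrograph peak occurs at t = 6 h, so basin lag t_L = 6 − 3.8723 = 2.13 h.

t_L ≈ 2.13 h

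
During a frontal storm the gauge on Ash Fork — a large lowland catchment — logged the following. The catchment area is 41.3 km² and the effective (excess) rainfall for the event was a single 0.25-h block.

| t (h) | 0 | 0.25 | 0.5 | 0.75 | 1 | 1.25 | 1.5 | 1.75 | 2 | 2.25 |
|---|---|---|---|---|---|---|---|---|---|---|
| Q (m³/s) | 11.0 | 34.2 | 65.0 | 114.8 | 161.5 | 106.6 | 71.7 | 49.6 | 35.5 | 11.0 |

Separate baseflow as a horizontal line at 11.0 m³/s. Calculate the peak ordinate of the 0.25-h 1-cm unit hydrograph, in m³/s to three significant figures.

U_p ≈ 125 m³/s

Direct runoff: 0.0, 23.2, 54.0, 103.8, 150.5, 95.6, 60.7, 38.6, 24.5, 0.0 m³/s; ΣQ_DR = 550.9 m³/s, peak = 150.5 m³/s.
Runoff depth d = ΣQ_DR·Δt / A = 550.9 × 900 / (41.3 km²) = 12.01 mm.
The 1-cm UH is the DRH scaled by (10 mm)/d, so U_p = 150.5 × 10/12.01 = 125 m³/s.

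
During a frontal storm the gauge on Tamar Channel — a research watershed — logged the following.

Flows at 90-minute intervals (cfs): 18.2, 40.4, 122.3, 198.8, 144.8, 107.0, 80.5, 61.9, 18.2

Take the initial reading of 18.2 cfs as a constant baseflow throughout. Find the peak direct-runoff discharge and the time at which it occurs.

Subtracting baseflow gives direct-runoff ordinates: 0.0, 22.2, 104.1, 180.6, 126.6, 88.8, 62.3, 43.7, 0.0 cfs.
The maximum is 180.6 cfs, occurring at the reading for t = 4.5 h.

Q_p = 180.6 cfs at t = 4.5 h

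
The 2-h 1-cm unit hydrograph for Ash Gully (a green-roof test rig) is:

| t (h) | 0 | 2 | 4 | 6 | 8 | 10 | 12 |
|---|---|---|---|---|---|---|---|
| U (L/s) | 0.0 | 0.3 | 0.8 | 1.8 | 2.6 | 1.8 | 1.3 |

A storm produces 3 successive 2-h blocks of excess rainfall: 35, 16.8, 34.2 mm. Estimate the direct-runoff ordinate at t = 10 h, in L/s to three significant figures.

By discrete convolution, Q_j = Σ (P_i / 10 mm) · U_{j−i}.
At t = 10 h (j=5): Q = (35/10)·1.8 + (16.8/10)·2.6 + (34.2/10)·1.8 = 16.8 L/s.

Q ≈ 16.8 L/s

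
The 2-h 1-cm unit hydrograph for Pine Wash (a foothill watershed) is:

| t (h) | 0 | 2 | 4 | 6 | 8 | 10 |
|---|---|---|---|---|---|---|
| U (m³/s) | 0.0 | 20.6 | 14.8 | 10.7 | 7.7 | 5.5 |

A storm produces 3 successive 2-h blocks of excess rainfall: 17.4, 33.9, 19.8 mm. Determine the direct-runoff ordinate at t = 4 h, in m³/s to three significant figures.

Q ≈ 95.6 m³/s

By discrete convolution, Q_j = Σ (P_i / 10 mm) · U_{j−i}.
At t = 4 h (j=2): Q = (17.4/10)·14.8 + (33.9/10)·20.6 + (19.8/10)·0.0 = 95.6 m³/s.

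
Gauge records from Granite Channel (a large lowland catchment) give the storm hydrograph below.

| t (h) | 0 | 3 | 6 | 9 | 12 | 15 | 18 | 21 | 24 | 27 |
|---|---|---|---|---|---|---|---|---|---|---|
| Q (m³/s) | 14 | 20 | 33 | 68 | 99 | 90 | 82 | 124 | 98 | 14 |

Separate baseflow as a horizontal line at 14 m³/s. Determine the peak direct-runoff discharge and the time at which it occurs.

Q_p = 110.0 m³/s at t = 21 h

Subtracting baseflow gives direct-runoff ordinates: 0.0, 6.0, 19.0, 54.0, 85.0, 76.0, 68.0, 110.0, 84.0, 0.0 m³/s.
The maximum is 110.0 m³/s, occurring at the reading for t = 21 h.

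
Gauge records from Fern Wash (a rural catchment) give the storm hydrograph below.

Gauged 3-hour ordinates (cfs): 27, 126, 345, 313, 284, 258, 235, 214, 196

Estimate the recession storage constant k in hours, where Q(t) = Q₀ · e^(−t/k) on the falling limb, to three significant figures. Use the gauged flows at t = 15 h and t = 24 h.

On the falling limb, Q drops from 258 to 196 cfs between t = 15 h and t = 24 h (Δt = 9 h).
k = −Δt / ln(Q₂/Q₁) = −9 / ln(196/258) = 32.7 h.

k ≈ 32.7 h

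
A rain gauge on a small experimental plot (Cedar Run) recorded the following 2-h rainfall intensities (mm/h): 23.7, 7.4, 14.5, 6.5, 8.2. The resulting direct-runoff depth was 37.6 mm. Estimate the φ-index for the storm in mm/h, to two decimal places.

Only the 2 blocks with intensity above φ contribute runoff: 23.7, 14.5 mm/h.
Σ(I−φ)·Δt = d  ⇒  (23.7+14.5 − 2φ)·2 = 37.6
φ = (38.20 − 37.6/2) / 2 = 9.70 mm/h.

φ ≈ 9.70 mm/h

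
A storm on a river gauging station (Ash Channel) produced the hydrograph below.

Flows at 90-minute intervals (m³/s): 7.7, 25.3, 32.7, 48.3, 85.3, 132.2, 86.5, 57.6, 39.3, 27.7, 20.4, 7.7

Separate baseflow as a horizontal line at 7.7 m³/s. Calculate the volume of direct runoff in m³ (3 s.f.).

Direct-runoff ordinates (Q − Q_b): 0.0, 17.6, 25.0, 40.6, 77.6, 124.5, 78.8, 49.9, 31.6, 20.0, 12.7, 0.0 m³/s.
ΣQ_DR = 478.3 m³/s.
With Δt = 1.5 h = 5400 s, V = ΣQ_DR · Δt = 478.3 × 5400 = 2.58 × 10^6 m³.

V ≈ 2.58 × 10^6 m³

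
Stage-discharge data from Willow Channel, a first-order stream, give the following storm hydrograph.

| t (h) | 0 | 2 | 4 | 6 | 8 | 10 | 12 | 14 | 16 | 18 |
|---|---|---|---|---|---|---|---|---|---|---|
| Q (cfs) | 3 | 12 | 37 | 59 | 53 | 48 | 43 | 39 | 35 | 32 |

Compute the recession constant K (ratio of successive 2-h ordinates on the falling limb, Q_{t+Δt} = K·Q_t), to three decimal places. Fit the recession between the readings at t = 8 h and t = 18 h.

K ≈ 0.904

Using the recession-limb readings at t = 8 h and t = 18 h: Q falls from 53 to 32 cfs over 5 intervals.
K = (Q₂/Q₁)^(1/5) = (32/53)^(1/5) = 0.904.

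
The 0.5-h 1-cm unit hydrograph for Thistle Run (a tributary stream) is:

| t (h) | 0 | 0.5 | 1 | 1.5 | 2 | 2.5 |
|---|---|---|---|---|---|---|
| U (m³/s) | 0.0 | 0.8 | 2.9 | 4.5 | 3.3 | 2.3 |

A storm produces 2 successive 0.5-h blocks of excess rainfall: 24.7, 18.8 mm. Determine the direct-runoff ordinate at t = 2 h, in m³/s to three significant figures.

Q ≈ 16.6 m³/s

By discrete convolution, Q_j = Σ (P_i / 10 mm) · U_{j−i}.
At t = 2 h (j=4): Q = (24.7/10)·3.3 + (18.8/10)·4.5 = 16.6 m³/s.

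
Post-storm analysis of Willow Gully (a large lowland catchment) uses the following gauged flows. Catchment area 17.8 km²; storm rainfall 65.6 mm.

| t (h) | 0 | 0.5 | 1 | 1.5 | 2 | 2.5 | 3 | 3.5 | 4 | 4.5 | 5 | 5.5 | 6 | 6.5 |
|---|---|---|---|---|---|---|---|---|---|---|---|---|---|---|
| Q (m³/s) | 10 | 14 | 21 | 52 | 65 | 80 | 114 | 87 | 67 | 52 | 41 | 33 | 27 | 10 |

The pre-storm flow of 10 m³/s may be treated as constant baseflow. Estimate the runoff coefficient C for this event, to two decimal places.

C ≈ 0.82

ΣQ_DR = 533.0 m³/s; V = ΣQ_DR·Δt = 9.594 × 10^5 m³.
Runoff depth d = V / A = 53.90 mm.
C = d / P = 53.90 / 65.6 = 0.82.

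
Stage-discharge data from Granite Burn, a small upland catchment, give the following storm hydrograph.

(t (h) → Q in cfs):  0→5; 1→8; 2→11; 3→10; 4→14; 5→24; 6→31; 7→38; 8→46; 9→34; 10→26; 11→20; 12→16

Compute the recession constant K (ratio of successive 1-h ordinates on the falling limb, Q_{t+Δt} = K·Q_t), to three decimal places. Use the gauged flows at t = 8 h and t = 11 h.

K ≈ 0.758

Using the recession-limb readings at t = 8 h and t = 11 h: Q falls from 46 to 20 cfs over 3 intervals.
K = (Q₂/Q₁)^(1/3) = (20/46)^(1/3) = 0.758.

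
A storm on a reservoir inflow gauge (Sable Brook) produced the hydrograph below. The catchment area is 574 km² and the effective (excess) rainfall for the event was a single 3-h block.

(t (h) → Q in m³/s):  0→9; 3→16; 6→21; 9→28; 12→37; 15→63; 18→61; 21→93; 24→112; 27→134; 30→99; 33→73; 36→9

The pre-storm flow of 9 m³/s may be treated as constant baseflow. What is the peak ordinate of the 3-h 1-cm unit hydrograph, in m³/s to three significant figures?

Direct runoff: 0.0, 7.0, 12.0, 19.0, 28.0, 54.0, 52.0, 84.0, 103.0, 125.0, 90.0, 64.0, 0.0 m³/s; ΣQ_DR = 638.0 m³/s, peak = 125.0 m³/s.
Runoff depth d = ΣQ_DR·Δt / A = 638.0 × 10800 / (574 km²) = 12.00 mm.
The 1-cm UH is the DRH scaled by (10 mm)/d, so U_p = 125.0 × 10/12.00 = 104 m³/s.

U_p ≈ 104 m³/s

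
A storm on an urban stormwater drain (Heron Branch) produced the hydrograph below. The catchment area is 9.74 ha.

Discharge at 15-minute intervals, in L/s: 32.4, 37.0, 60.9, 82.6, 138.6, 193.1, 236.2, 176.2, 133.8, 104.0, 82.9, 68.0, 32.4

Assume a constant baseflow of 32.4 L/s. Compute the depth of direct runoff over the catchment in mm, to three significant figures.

Direct runoff: 0.0, 4.6, 28.5, 50.2, 106.2, 160.7, 203.8, 143.8, 101.4, 71.6, 50.5, 35.6, 0.0 L/s; ΣQ_DR = 956.9 L/s.
V = ΣQ_DR · Δt = 956.9 × 900 s = 8.612 × 10^5 L.
Over A = 9.74 ha, depth = V / A = 8.84 mm.

d ≈ 8.84 mm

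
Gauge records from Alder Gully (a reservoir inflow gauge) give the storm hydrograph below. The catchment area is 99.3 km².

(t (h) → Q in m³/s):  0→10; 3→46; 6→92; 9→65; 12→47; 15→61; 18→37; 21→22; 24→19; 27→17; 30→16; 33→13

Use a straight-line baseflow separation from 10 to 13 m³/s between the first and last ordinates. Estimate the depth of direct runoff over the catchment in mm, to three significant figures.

Direct runoff: 0.00, 35.73, 81.45, 54.18, 35.91, 49.64, 25.36, 10.09, 6.82, 4.55, 3.27, 0.00 m³/s; ΣQ_DR = 307.0 m³/s.
V = ΣQ_DR · Δt = 307.0 × 10800 s = 3.316 × 10^6 m³.
Over A = 99.3 km², depth = V / A = 33.4 mm.

d ≈ 33.4 mm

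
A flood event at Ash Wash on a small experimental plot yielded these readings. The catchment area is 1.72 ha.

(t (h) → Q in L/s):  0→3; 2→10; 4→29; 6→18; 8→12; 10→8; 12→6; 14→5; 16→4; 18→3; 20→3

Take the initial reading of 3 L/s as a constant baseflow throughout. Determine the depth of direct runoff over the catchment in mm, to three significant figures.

Direct runoff: 0.0, 7.0, 26.0, 15.0, 9.0, 5.0, 3.0, 2.0, 1.0, 0.0, 0.0 L/s; ΣQ_DR = 68.00 L/s.
V = ΣQ_DR · Δt = 68.00 × 7200 s = 4.896 × 10^5 L.
Over A = 1.72 ha, depth = V / A = 28.5 mm.

d ≈ 28.5 mm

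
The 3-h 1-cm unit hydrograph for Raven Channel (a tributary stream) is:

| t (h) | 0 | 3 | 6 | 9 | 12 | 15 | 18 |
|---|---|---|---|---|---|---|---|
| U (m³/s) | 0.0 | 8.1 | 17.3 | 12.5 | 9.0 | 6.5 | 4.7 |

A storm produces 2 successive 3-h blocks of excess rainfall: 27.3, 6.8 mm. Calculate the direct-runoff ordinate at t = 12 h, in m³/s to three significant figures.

By discrete convolution, Q_j = Σ (P_i / 10 mm) · U_{j−i}.
At t = 12 h (j=4): Q = (27.3/10)·9.0 + (6.8/10)·12.5 = 33.1 m³/s.

Q ≈ 33.1 m³/s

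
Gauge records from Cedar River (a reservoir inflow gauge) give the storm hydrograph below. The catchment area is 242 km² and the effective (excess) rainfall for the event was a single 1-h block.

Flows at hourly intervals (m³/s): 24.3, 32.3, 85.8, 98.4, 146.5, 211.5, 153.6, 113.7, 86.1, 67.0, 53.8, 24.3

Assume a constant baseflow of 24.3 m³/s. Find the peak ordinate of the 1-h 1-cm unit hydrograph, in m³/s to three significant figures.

Direct runoff: 0.0, 8.0, 61.5, 74.1, 122.2, 187.2, 129.3, 89.4, 61.8, 42.7, 29.5, 0.0 m³/s; ΣQ_DR = 805.7 m³/s, peak = 187.2 m³/s.
Runoff depth d = ΣQ_DR·Δt / A = 805.7 × 3600 / (242 km²) = 11.99 mm.
The 1-cm UH is the DRH scaled by (10 mm)/d, so U_p = 187.2 × 10/11.99 = 156 m³/s.

U_p ≈ 156 m³/s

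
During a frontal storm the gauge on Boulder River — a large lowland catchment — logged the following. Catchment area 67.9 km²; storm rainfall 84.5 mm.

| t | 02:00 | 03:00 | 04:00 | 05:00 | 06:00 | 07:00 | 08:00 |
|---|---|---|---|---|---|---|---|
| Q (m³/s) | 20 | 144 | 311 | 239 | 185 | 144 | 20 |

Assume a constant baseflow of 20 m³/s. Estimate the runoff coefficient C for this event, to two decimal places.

C ≈ 0.58

ΣQ_DR = 923.0 m³/s; V = ΣQ_DR·Δt = 3.323 × 10^6 m³.
Runoff depth d = V / A = 48.94 mm.
C = d / P = 48.94 / 84.5 = 0.58.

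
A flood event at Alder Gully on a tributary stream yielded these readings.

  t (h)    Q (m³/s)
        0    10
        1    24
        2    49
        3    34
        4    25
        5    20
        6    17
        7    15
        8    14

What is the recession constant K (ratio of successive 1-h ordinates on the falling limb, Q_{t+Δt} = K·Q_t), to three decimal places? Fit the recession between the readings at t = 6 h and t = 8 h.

Using the recession-limb readings at t = 6 h and t = 8 h: Q falls from 17 to 14 m³/s over 2 intervals.
K = (Q₂/Q₁)^(1/2) = (14/17)^(1/2) = 0.907.

K ≈ 0.907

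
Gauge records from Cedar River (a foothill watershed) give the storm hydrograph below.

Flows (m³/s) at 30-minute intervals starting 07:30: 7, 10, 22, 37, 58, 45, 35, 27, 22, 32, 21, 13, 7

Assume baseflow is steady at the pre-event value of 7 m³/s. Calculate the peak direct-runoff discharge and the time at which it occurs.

Subtracting baseflow gives direct-runoff ordinates: 0.0, 3.0, 15.0, 30.0, 51.0, 38.0, 28.0, 20.0, 15.0, 25.0, 14.0, 6.0, 0.0 m³/s.
The maximum is 51.0 m³/s, occurring at the reading for t = 09:30.

Q_p = 51.0 m³/s at t = 09:30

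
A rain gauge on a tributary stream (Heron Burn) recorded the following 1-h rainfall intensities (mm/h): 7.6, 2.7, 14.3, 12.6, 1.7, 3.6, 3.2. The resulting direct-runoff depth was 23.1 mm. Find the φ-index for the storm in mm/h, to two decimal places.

φ ≈ 3.80 mm/h

Only the 3 blocks with intensity above φ contribute runoff: 7.6, 14.3, 12.6 mm/h.
Σ(I−φ)·Δt = d  ⇒  (7.6+14.3+12.6 − 3φ)·1 = 23.1
φ = (34.50 − 23.1/1) / 3 = 3.80 mm/h.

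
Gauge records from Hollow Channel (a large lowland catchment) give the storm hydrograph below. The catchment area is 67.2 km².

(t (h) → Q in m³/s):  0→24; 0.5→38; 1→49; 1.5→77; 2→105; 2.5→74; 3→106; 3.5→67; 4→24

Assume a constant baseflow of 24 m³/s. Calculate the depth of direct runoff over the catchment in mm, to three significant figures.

Direct runoff: 0.0, 14.0, 25.0, 53.0, 81.0, 50.0, 82.0, 43.0, 0.0 m³/s; ΣQ_DR = 348.0 m³/s.
V = ΣQ_DR · Δt = 348.0 × 1800 s = 6.264 × 10^5 m³.
Over A = 67.2 km², depth = V / A = 9.32 mm.

d ≈ 9.32 mm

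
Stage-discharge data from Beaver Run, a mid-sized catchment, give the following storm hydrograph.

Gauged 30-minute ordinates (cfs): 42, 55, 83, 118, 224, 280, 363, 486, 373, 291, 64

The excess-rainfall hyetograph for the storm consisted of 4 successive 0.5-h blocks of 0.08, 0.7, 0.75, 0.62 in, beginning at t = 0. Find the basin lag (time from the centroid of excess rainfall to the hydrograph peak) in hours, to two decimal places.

Centroid of excess rainfall: t_c = Σ P_i·t̄_i / ΣP_i = 1.1942 h (block centres at 0.25, 0.75, 1.25, 1.75 h).
Hydrograph peak occurs at t = 3.5 h, so basin lag t_L = 3.5 − 1.1942 = 2.31 h.

t_L ≈ 2.31 h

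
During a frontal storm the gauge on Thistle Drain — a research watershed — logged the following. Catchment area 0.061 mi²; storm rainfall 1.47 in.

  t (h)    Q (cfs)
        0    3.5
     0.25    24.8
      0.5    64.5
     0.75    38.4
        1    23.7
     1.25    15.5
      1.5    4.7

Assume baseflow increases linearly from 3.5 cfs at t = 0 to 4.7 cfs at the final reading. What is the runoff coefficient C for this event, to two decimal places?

C ≈ 0.63

ΣQ_DR = 146.4 cfs; V = ΣQ_DR·Δt = 1.318 × 10^5 ft³.
Runoff depth d = V / A = 0.9298 in.
C = d / P = 0.9298 / 1.47 = 0.63.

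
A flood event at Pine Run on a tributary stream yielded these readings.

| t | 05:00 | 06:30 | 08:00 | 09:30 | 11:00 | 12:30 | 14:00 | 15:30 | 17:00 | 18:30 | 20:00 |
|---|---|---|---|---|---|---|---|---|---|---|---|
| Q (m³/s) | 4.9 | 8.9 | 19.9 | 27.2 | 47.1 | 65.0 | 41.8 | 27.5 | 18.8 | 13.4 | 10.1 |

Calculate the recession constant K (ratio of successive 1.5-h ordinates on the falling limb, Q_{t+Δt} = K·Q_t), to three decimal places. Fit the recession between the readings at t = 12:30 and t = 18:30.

K ≈ 0.674

Using the recession-limb readings at t = 12:30 and t = 18:30: Q falls from 65.0 to 13.4 m³/s over 4 intervals.
K = (Q₂/Q₁)^(1/4) = (13.4/65.0)^(1/4) = 0.674.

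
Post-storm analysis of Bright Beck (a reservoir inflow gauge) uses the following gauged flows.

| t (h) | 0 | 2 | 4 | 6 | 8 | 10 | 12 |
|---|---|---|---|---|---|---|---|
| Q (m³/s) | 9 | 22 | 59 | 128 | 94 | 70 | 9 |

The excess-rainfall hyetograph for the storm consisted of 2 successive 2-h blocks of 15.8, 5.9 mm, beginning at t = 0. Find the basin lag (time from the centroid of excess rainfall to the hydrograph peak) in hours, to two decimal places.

Centroid of excess rainfall: t_c = Σ P_i·t̄_i / ΣP_i = 1.5438 h (block centres at 1, 3 h).
Hydrograph peak occurs at t = 6 h, so basin lag t_L = 6 − 1.5438 = 4.46 h.

t_L ≈ 4.46 h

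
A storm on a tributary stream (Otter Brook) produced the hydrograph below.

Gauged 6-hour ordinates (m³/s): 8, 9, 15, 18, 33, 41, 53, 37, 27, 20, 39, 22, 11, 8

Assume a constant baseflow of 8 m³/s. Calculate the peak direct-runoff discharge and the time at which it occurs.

Subtracting baseflow gives direct-runoff ordinates: 0.0, 1.0, 7.0, 10.0, 25.0, 33.0, 45.0, 29.0, 19.0, 12.0, 31.0, 14.0, 3.0, 0.0 m³/s.
The maximum is 45.0 m³/s, occurring at the reading for t = 36 h.

Q_p = 45.0 m³/s at t = 36 h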